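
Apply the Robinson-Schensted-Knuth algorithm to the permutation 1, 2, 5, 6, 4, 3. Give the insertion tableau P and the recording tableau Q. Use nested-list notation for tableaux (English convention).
P = [[1, 2, 3, 6], [4], [5]], Q = [[1, 2, 3, 4], [5], [6]]

Insert each entry of the permutation into P by Schensted row insertion, recording in Q the position of each new cell.

Insert 1: appended to row 1. P = [[1]].
Insert 2: appended to row 1. P = [[1, 2]].
Insert 5: appended to row 1. P = [[1, 2, 5]].
Insert 6: appended to row 1. P = [[1, 2, 5, 6]].
Insert 4: 4 bumps 5 from row 1; 5 starts row 2. P = [[1, 2, 4, 6], [5]].
Insert 3: 3 bumps 4 from row 1; 4 bumps 5 from row 2; 5 starts row 3. P = [[1, 2, 3, 6], [4], [5]].

So P = [[1, 2, 3, 6], [4], [5]], Q = [[1, 2, 3, 4], [5], [6]].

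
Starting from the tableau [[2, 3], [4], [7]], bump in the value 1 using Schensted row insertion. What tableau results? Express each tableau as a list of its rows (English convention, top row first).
[[1, 3], [2], [4], [7]]

In row 1, 1 replaces 2 (the leftmost entry greater than 1); 2 is bumped to row 2. In row 2, 2 replaces 4 (the leftmost entry greater than 2); 4 is bumped to row 3. In row 3, 4 replaces 7 (the leftmost entry greater than 4); 7 is bumped to row 4. 7 starts a new row 4. The new tableau is [[1, 3], [2], [4], [7]].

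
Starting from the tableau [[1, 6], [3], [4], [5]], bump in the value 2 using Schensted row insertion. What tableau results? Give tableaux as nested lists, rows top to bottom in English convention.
In row 1, 2 replaces 6 (the leftmost entry greater than 2); 6 is bumped to row 2. 6 is appended to row 2. The new tableau is [[1, 2], [3, 6], [4], [5]].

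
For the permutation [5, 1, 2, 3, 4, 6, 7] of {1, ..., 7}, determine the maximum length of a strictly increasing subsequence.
6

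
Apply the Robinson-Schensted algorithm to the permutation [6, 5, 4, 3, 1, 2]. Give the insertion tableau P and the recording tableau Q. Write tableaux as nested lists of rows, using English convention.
Insert each entry of the permutation into P by Schensted row insertion, recording in Q the position of each new cell.

Insert 6: appended to row 1. P = [[6]], Q = [[1]].
Insert 5: 5 bumps 6 from row 1; 6 starts row 2. P = [[5], [6]], Q = [[1], [2]].
Insert 4: 4 bumps 5 from row 1; 5 bumps 6 from row 2; 6 starts row 3. P = [[4], [5], [6]], Q = [[1], [2], [3]].
Insert 3: 3 bumps 4 from row 1; 4 bumps 5 from row 2; 5 bumps 6 from row 3; 6 starts row 4. P = [[3], [4], [5], [6]], Q = [[1], [2], [3], [4]].
Insert 1: 1 bumps 3 from row 1; 3 bumps 4 from row 2; 4 bumps 5 from row 3; 5 bumps 6 from row 4; 6 starts row 5. P = [[1], [3], [4], [5], [6]], Q = [[1], [2], [3], [4], [5]].
Insert 2: appended to row 1. P = [[1, 2], [3], [4], [5], [6]], Q = [[1, 6], [2], [3], [4], [5]].

So P = [[1, 2], [3], [4], [5], [6]], Q = [[1, 6], [2], [3], [4], [5]].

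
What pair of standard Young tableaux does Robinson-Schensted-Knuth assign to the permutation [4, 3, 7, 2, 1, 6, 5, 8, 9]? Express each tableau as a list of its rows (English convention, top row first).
Insert each entry of the permutation into P by Schensted row insertion, recording in Q the position of each new cell.

Insert 4: appended to row 1. P = [[4]].
Insert 3: 3 bumps 4 from row 1; 4 starts row 2. P = [[3], [4]].
Insert 7: appended to row 1. P = [[3, 7], [4]].
Insert 2: 2 bumps 3 from row 1; 3 bumps 4 from row 2; 4 starts row 3. P = [[2, 7], [3], [4]].
Insert 1: 1 bumps 2 from row 1; 2 bumps 3 from row 2; 3 bumps 4 from row 3; 4 starts row 4. P = [[1, 7], [2], [3], [4]].
Insert 6: 6 bumps 7 from row 1; 7 appends to row 2. P = [[1, 6], [2, 7], [3], [4]].
Insert 5: 5 bumps 6 from row 1; 6 bumps 7 from row 2; 7 appends to row 3. P = [[1, 5], [2, 6], [3, 7], [4]].
Insert 8: appended to row 1. P = [[1, 5, 8], [2, 6], [3, 7], [4]].
Insert 9: appended to row 1. P = [[1, 5, 8, 9], [2, 6], [3, 7], [4]].

So P = [[1, 5, 8, 9], [2, 6], [3, 7], [4]], Q = [[1, 3, 8, 9], [2, 6], [4, 7], [5]].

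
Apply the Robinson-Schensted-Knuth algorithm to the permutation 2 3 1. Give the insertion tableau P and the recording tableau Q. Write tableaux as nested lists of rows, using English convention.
P = [[1, 3], [2]], Q = [[1, 2], [3]]

Insert each entry of the permutation into P by Schensted row insertion, recording in Q the position of each new cell.

Insert 2: appended to row 1. P = [[2]].
Insert 3: appended to row 1. P = [[2, 3]].
Insert 1: 1 bumps 2 from row 1; 2 starts row 2. P = [[1, 3], [2]].

So P = [[1, 3], [2]], Q = [[1, 2], [3]].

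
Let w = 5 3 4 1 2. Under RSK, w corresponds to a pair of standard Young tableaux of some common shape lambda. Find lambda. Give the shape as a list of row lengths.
Row-insert each entry into an empty tableau.

After inserting 5: P = [[5]].
After inserting 3: P = [[3], [5]].
After inserting 4: P = [[3, 4], [5]].
After inserting 1: P = [[1, 4], [3], [5]].
After inserting 2: P = [[1, 2], [3, 4], [5]].

The final insertion tableau P = [[1, 2], [3, 4], [5]] has shape [2, 2, 1].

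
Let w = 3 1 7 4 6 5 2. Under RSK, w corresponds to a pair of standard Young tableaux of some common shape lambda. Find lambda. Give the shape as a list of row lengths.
[3, 2, 1, 1]

Row-insert each entry into an empty tableau.

After inserting 3: P = [[3]].
After inserting 1: P = [[1], [3]].
After inserting 7: P = [[1, 7], [3]].
After inserting 4: P = [[1, 4], [3, 7]].
After inserting 6: P = [[1, 4, 6], [3, 7]].
After inserting 5: P = [[1, 4, 5], [3, 6], [7]].
After inserting 2: P = [[1, 2, 5], [3, 4], [6], [7]].

The final insertion tableau P = [[1, 2, 5], [3, 4], [6], [7]] has shape [3, 2, 1, 1].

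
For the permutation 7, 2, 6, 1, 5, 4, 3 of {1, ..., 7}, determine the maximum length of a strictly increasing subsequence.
2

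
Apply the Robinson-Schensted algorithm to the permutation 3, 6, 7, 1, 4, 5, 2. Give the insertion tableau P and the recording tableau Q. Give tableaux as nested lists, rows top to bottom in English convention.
P = [[1, 2, 5], [3, 4, 7], [6]], Q = [[1, 2, 3], [4, 5, 6], [7]]

Insert each entry of the permutation into P by Schensted row insertion, recording in Q the position of each new cell.

After inserting 3: P = [[3]].
After inserting 6: P = [[3, 6]].
After inserting 7: P = [[3, 6, 7]].
After inserting 1: P = [[1, 6, 7], [3]].
After inserting 4: P = [[1, 4, 7], [3, 6]].
After inserting 5: P = [[1, 4, 5], [3, 6, 7]].
After inserting 2: P = [[1, 2, 5], [3, 4, 7], [6]].

So P = [[1, 2, 5], [3, 4, 7], [6]], Q = [[1, 2, 3], [4, 5, 6], [7]].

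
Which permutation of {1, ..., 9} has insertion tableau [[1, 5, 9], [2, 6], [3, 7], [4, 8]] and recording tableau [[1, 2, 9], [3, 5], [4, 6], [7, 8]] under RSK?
Reverse RSK: for i = n, n-1, ..., 1, locate i in Q, remove the corresponding corner cell from P, and reverse-bump its entry up through P; the value ejected from row 1 is w(i).

So w = 4 8 3 2 7 6 1 5 9.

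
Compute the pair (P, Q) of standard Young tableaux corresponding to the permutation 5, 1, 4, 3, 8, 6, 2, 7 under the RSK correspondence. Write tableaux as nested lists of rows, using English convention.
Insert each entry of the permutation into P by Schensted row insertion, recording in Q the position of each new cell.

After inserting 5: P = [[5]].
After inserting 1: P = [[1], [5]].
After inserting 4: P = [[1, 4], [5]].
After inserting 3: P = [[1, 3], [4], [5]].
After inserting 8: P = [[1, 3, 8], [4], [5]].
After inserting 6: P = [[1, 3, 6], [4, 8], [5]].
After inserting 2: P = [[1, 2, 6], [3, 8], [4], [5]].
After inserting 7: P = [[1, 2, 6, 7], [3, 8], [4], [5]].

So P = [[1, 2, 6, 7], [3, 8], [4], [5]], Q = [[1, 3, 5, 8], [2, 6], [4], [7]].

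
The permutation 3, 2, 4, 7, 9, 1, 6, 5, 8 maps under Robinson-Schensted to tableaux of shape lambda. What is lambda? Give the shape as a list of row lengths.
Row-insert each entry into an empty tableau.

After inserting 3: P = [[3]].
After inserting 2: P = [[2], [3]].
After inserting 4: P = [[2, 4], [3]].
After inserting 7: P = [[2, 4, 7], [3]].
After inserting 9: P = [[2, 4, 7, 9], [3]].
After inserting 1: P = [[1, 4, 7, 9], [2], [3]].
After inserting 6: P = [[1, 4, 6, 9], [2, 7], [3]].
After inserting 5: P = [[1, 4, 5, 9], [2, 6], [3, 7]].
After inserting 8: P = [[1, 4, 5, 8], [2, 6, 9], [3, 7]].

The final insertion tableau P = [[1, 4, 5, 8], [2, 6, 9], [3, 7]] has shape [4, 3, 2].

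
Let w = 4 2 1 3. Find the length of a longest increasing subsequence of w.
2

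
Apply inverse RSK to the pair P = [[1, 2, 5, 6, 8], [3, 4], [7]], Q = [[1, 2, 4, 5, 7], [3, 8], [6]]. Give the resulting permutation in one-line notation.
Reverse RSK: for i = n, n-1, ..., 1, locate i in Q, remove the corresponding corner cell from P, and reverse-bump its entry up through P; the value ejected from row 1 is w(i).

So w = 3 7 4 5 6 1 8 2.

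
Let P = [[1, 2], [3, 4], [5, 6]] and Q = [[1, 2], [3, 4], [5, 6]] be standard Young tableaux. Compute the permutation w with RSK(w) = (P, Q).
5 6 3 4 1 2

Reverse the RSK construction: for i from n down to 1, find the cell of Q containing i, remove the entry at that cell from P, and reverse-bump it up through P; the value ejected from row 1 is w(i).

Step i=6: Q has 6 at row 3, column 2; remove 6 from row 3 of P and reverse-bump: 6 enters row 2 and ejects 4; 4 enters row 1 and ejects 2. So w(6) = 2. P is now [[1, 4], [3, 6], [5]].
Step i=5: Q has 5 at row 3, column 1; remove 5 from row 3 of P and reverse-bump: 5 enters row 2 and ejects 3; 3 enters row 1 and ejects 1. So w(5) = 1. P is now [[3, 4], [5, 6]].
Step i=4: Q has 4 at row 2, column 2; remove 6 from row 2 of P and reverse-bump: 6 enters row 1 and ejects 4. So w(4) = 4. P is now [[3, 6], [5]].
Step i=3: Q has 3 at row 2, column 1; remove 5 from row 2 of P and reverse-bump: 5 enters row 1 and ejects 3. So w(3) = 3. P is now [[5, 6]].
Step i=2: Q has 2 at row 1, column 2; remove that cell from P, ejecting 6. So w(2) = 6. P is now [[5]].
Step i=1: Q has 1 at row 1, column 1; remove that cell from P, ejecting 5. So w(1) = 5. P is now [].

So w = 5 6 3 4 1 2.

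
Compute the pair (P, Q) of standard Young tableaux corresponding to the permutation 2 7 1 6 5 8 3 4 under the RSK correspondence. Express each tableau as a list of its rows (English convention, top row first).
Insert each entry of the permutation into P by Schensted row insertion, recording in Q the position of each new cell.

Insert 2: appended to row 1. P = [[2]], Q = [[1]].
Insert 7: appended to row 1. P = [[2, 7]], Q = [[1, 2]].
Insert 1: 1 bumps 2 from row 1; 2 starts row 2. P = [[1, 7], [2]], Q = [[1, 2], [3]].
Insert 6: 6 bumps 7 from row 1; 7 appends to row 2. P = [[1, 6], [2, 7]], Q = [[1, 2], [3, 4]].
Insert 5: 5 bumps 6 from row 1; 6 bumps 7 from row 2; 7 starts row 3. P = [[1, 5], [2, 6], [7]], Q = [[1, 2], [3, 4], [5]].
Insert 8: appended to row 1. P = [[1, 5, 8], [2, 6], [7]], Q = [[1, 2, 6], [3, 4], [5]].
Insert 3: 3 bumps 5 from row 1; 5 bumps 6 from row 2; 6 bumps 7 from row 3; 7 starts row 4. P = [[1, 3, 8], [2, 5], [6], [7]], Q = [[1, 2, 6], [3, 4], [5], [7]].
Insert 4: 4 bumps 8 from row 1; 8 appends to row 2. P = [[1, 3, 4], [2, 5, 8], [6], [7]], Q = [[1, 2, 6], [3, 4, 8], [5], [7]].

So P = [[1, 3, 4], [2, 5, 8], [6], [7]], Q = [[1, 2, 6], [3, 4, 8], [5], [7]].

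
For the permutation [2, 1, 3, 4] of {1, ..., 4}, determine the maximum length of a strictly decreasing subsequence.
2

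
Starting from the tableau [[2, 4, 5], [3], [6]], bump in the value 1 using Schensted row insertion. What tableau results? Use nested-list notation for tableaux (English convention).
[[1, 4, 5], [2], [3], [6]]

In row 1, 1 replaces 2 (the leftmost entry greater than 1); 2 is bumped to row 2. In row 2, 2 replaces 3 (the leftmost entry greater than 2); 3 is bumped to row 3. In row 3, 3 replaces 6 (the leftmost entry greater than 3); 6 is bumped to row 4. 6 starts a new row 4. The new tableau is [[1, 4, 5], [2], [3], [6]].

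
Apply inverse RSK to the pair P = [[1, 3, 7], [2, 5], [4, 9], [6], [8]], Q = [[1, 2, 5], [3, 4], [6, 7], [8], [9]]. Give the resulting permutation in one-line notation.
Reverse the RSK construction: for i from n down to 1, find the cell of Q containing i, remove the entry at that cell from P, and reverse-bump it up through P; the value ejected from row 1 is w(i).

Step i=9: Q has 9 at row 5, column 1; remove 8 from row 5 of P and reverse-bump: 8 enters row 4 and ejects 6; 6 enters row 3 and ejects 4; 4 enters row 2 and ejects 2; 2 enters row 1 and ejects 1. So w(9) = 1. P is now [[2, 3, 7], [4, 5], [6, 9], [8]].
Step i=8: Q has 8 at row 4, column 1; remove 8 from row 4 of P and reverse-bump: 8 enters row 3 and ejects 6; 6 enters row 2 and ejects 5; 5 enters row 1 and ejects 3. So w(8) = 3. P is now [[2, 5, 7], [4, 6], [8, 9]].
Step i=7: Q has 7 at row 3, column 2; remove 9 from row 3 of P and reverse-bump: 9 enters row 2 and ejects 6; 6 enters row 1 and ejects 5. So w(7) = 5. P is now [[2, 6, 7], [4, 9], [8]].
Step i=6: Q has 6 at row 3, column 1; remove 8 from row 3 of P and reverse-bump: 8 enters row 2 and ejects 4; 4 enters row 1 and ejects 2. So w(6) = 2. P is now [[4, 6, 7], [8, 9]].
Step i=5: Q has 5 at row 1, column 3; remove that cell from P, ejecting 7. So w(5) = 7. P is now [[4, 6], [8, 9]].
Step i=4: Q has 4 at row 2, column 2; remove 9 from row 2 of P and reverse-bump: 9 enters row 1 and ejects 6. So w(4) = 6. P is now [[4, 9], [8]].
Step i=3: Q has 3 at row 2, column 1; remove 8 from row 2 of P and reverse-bump: 8 enters row 1 and ejects 4. So w(3) = 4. P is now [[8, 9]].
Step i=2: Q has 2 at row 1, column 2; remove that cell from P, ejecting 9. So w(2) = 9. P is now [[8]].
Step i=1: Q has 1 at row 1, column 1; remove that cell from P, ejecting 8. So w(1) = 8. P is now [].

So w = 8 9 4 6 7 2 5 3 1.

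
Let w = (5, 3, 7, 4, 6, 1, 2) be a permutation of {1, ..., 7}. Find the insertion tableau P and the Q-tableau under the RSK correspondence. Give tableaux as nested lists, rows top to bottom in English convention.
Insert each entry of the permutation into P by Schensted row insertion, recording in Q the position of each new cell.

Insert 5: appended to row 1. P = [[5]], Q = [[1]].
Insert 3: 3 bumps 5 from row 1; 5 starts row 2. P = [[3], [5]], Q = [[1], [2]].
Insert 7: appended to row 1. P = [[3, 7], [5]], Q = [[1, 3], [2]].
Insert 4: 4 bumps 7 from row 1; 7 appends to row 2. P = [[3, 4], [5, 7]], Q = [[1, 3], [2, 4]].
Insert 6: appended to row 1. P = [[3, 4, 6], [5, 7]], Q = [[1, 3, 5], [2, 4]].
Insert 1: 1 bumps 3 from row 1; 3 bumps 5 from row 2; 5 starts row 3. P = [[1, 4, 6], [3, 7], [5]], Q = [[1, 3, 5], [2, 4], [6]].
Insert 2: 2 bumps 4 from row 1; 4 bumps 7 from row 2; 7 appends to row 3. P = [[1, 2, 6], [3, 4], [5, 7]], Q = [[1, 3, 5], [2, 4], [6, 7]].

So P = [[1, 2, 6], [3, 4], [5, 7]], Q = [[1, 3, 5], [2, 4], [6, 7]].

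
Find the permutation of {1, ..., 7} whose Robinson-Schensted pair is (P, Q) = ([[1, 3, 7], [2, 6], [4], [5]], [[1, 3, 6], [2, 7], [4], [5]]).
Reverse the RSK construction: for i from n down to 1, find the cell of Q containing i, remove the entry at that cell from P, and reverse-bump it up through P; the value ejected from row 1 is w(i).

Step i=7: Q has 7 at row 2, column 2; remove 6 from row 2 of P and reverse-bump: 6 enters row 1 and ejects 3. So w(7) = 3. P is now [[1, 6, 7], [2], [4], [5]].
Step i=6: Q has 6 at row 1, column 3; remove that cell from P, ejecting 7. So w(6) = 7. P is now [[1, 6], [2], [4], [5]].
Step i=5: Q has 5 at row 4, column 1; remove 5 from row 4 of P and reverse-bump: 5 enters row 3 and ejects 4; 4 enters row 2 and ejects 2; 2 enters row 1 and ejects 1. So w(5) = 1. P is now [[2, 6], [4], [5]].
Step i=4: Q has 4 at row 3, column 1; remove 5 from row 3 of P and reverse-bump: 5 enters row 2 and ejects 4; 4 enters row 1 and ejects 2. So w(4) = 2. P is now [[4, 6], [5]].
Step i=3: Q has 3 at row 1, column 2; remove that cell from P, ejecting 6. So w(3) = 6. P is now [[4], [5]].
Step i=2: Q has 2 at row 2, column 1; remove 5 from row 2 of P and reverse-bump: 5 enters row 1 and ejects 4. So w(2) = 4. P is now [[5]].
Step i=1: Q has 1 at row 1, column 1; remove that cell from P, ejecting 5. So w(1) = 5. P is now [].

So w = 5 4 6 2 1 7 3.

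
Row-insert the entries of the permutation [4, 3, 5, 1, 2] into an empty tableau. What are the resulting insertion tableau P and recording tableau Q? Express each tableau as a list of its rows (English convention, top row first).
P = [[1, 2], [3, 5], [4]], Q = [[1, 3], [2, 5], [4]]

Insert each entry of the permutation into P by Schensted row insertion, recording in Q the position of each new cell.

After inserting 4: P = [[4]].
After inserting 3: P = [[3], [4]].
After inserting 5: P = [[3, 5], [4]].
After inserting 1: P = [[1, 5], [3], [4]].
After inserting 2: P = [[1, 2], [3, 5], [4]].

So P = [[1, 2], [3, 5], [4]], Q = [[1, 3], [2, 5], [4]].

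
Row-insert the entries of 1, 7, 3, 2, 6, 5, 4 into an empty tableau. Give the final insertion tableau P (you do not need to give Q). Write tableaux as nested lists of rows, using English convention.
Insert 1: appended to row 1. P = [[1]].
Insert 7: appended to row 1. P = [[1, 7]].
Insert 3: 3 bumps 7 from row 1; 7 starts row 2. P = [[1, 3], [7]].
Insert 2: 2 bumps 3 from row 1; 3 bumps 7 from row 2; 7 starts row 3. P = [[1, 2], [3], [7]].
Insert 6: appended to row 1. P = [[1, 2, 6], [3], [7]].
Insert 5: 5 bumps 6 from row 1; 6 appends to row 2. P = [[1, 2, 5], [3, 6], [7]].
Insert 4: 4 bumps 5 from row 1; 5 bumps 6 from row 2; 6 bumps 7 from row 3; 7 starts row 4. P = [[1, 2, 4], [3, 5], [6], [7]].

So P = [[1, 2, 4], [3, 5], [6], [7]].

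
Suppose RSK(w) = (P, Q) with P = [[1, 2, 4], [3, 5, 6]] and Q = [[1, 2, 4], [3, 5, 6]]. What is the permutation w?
Reverse the RSK construction: for i from n down to 1, find the cell of Q containing i, remove the entry at that cell from P, and reverse-bump it up through P; the value ejected from row 1 is w(i).

Step i=6: Q has 6 at row 2, column 3; remove 6 from row 2 of P and reverse-bump: 6 enters row 1 and ejects 4. So w(6) = 4. P is now [[1, 2, 6], [3, 5]].
Step i=5: Q has 5 at row 2, column 2; remove 5 from row 2 of P and reverse-bump: 5 enters row 1 and ejects 2. So w(5) = 2. P is now [[1, 5, 6], [3]].
Step i=4: Q has 4 at row 1, column 3; remove that cell from P, ejecting 6. So w(4) = 6. P is now [[1, 5], [3]].
Step i=3: Q has 3 at row 2, column 1; remove 3 from row 2 of P and reverse-bump: 3 enters row 1 and ejects 1. So w(3) = 1. P is now [[3, 5]].
Step i=2: Q has 2 at row 1, column 2; remove that cell from P, ejecting 5. So w(2) = 5. P is now [[3]].
Step i=1: Q has 1 at row 1, column 1; remove that cell from P, ejecting 3. So w(1) = 3. P is now [].

So w = 3 5 1 6 2 4.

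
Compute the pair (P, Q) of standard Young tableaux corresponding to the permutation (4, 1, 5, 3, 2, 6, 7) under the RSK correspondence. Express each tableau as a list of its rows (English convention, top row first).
P = [[1, 2, 6, 7], [3, 5], [4]], Q = [[1, 3, 6, 7], [2, 4], [5]]

Insert each entry of the permutation into P by Schensted row insertion, recording in Q the position of each new cell.

Insert 4: appended to row 1. P = [[4]].
Insert 1: 1 bumps 4 from row 1; 4 starts row 2. P = [[1], [4]].
Insert 5: appended to row 1. P = [[1, 5], [4]].
Insert 3: 3 bumps 5 from row 1; 5 appends to row 2. P = [[1, 3], [4, 5]].
Insert 2: 2 bumps 3 from row 1; 3 bumps 4 from row 2; 4 starts row 3. P = [[1, 2], [3, 5], [4]].
Insert 6: appended to row 1. P = [[1, 2, 6], [3, 5], [4]].
Insert 7: appended to row 1. P = [[1, 2, 6, 7], [3, 5], [4]].

So P = [[1, 2, 6, 7], [3, 5], [4]], Q = [[1, 3, 6, 7], [2, 4], [5]].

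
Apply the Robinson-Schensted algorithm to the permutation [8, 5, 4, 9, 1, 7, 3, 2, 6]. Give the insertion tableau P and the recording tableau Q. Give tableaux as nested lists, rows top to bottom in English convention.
Insert each entry of the permutation into P by Schensted row insertion, recording in Q the position of each new cell.

After inserting 8: P = [[8]].
After inserting 5: P = [[5], [8]].
After inserting 4: P = [[4], [5], [8]].
After inserting 9: P = [[4, 9], [5], [8]].
After inserting 1: P = [[1, 9], [4], [5], [8]].
After inserting 7: P = [[1, 7], [4, 9], [5], [8]].
After inserting 3: P = [[1, 3], [4, 7], [5, 9], [8]].
After inserting 2: P = [[1, 2], [3, 7], [4, 9], [5], [8]].
After inserting 6: P = [[1, 2, 6], [3, 7], [4, 9], [5], [8]].

So P = [[1, 2, 6], [3, 7], [4, 9], [5], [8]], Q = [[1, 4, 9], [2, 6], [3, 7], [5], [8]].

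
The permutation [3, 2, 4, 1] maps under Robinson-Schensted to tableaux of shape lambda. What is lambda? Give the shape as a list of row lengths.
Row-insert each entry into an empty tableau.

After inserting 3: P = [[3]].
After inserting 2: P = [[2], [3]].
After inserting 4: P = [[2, 4], [3]].
After inserting 1: P = [[1, 4], [2], [3]].

The final insertion tableau P = [[1, 4], [2], [3]] has shape [2, 1, 1].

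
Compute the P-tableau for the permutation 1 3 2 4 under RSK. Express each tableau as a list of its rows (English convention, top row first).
Insert 1: appended to row 1. P = [[1]].
Insert 3: appended to row 1. P = [[1, 3]].
Insert 2: 2 bumps 3 from row 1; 3 starts row 2. P = [[1, 2], [3]].
Insert 4: appended to row 1. P = [[1, 2, 4], [3]].

So P = [[1, 2, 4], [3]].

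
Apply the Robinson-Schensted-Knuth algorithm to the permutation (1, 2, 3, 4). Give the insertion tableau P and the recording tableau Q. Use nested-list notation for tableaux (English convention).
P = [[1, 2, 3, 4]], Q = [[1, 2, 3, 4]]

Insert each entry of the permutation into P by Schensted row insertion, recording in Q the position of each new cell.

After inserting 1: P = [[1]].
After inserting 2: P = [[1, 2]].
After inserting 3: P = [[1, 2, 3]].
After inserting 4: P = [[1, 2, 3, 4]].

So P = [[1, 2, 3, 4]], Q = [[1, 2, 3, 4]].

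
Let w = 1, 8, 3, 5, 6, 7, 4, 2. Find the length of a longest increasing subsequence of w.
5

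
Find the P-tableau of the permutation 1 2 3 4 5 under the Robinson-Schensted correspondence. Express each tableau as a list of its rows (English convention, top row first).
Insert 1: appended to row 1. P = [[1]].
Insert 2: appended to row 1. P = [[1, 2]].
Insert 3: appended to row 1. P = [[1, 2, 3]].
Insert 4: appended to row 1. P = [[1, 2, 3, 4]].
Insert 5: appended to row 1. P = [[1, 2, 3, 4, 5]].

So P = [[1, 2, 3, 4, 5]].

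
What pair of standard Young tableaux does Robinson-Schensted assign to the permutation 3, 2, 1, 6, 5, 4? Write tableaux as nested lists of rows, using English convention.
Insert each entry of the permutation into P by Schensted row insertion, recording in Q the position of each new cell.

Insert 3: appended to row 1. P = [[3]].
Insert 2: 2 bumps 3 from row 1; 3 starts row 2. P = [[2], [3]].
Insert 1: 1 bumps 2 from row 1; 2 bumps 3 from row 2; 3 starts row 3. P = [[1], [2], [3]].
Insert 6: appended to row 1. P = [[1, 6], [2], [3]].
Insert 5: 5 bumps 6 from row 1; 6 appends to row 2. P = [[1, 5], [2, 6], [3]].
Insert 4: 4 bumps 5 from row 1; 5 bumps 6 from row 2; 6 appends to row 3. P = [[1, 4], [2, 5], [3, 6]].

So P = [[1, 4], [2, 5], [3, 6]], Q = [[1, 4], [2, 5], [3, 6]].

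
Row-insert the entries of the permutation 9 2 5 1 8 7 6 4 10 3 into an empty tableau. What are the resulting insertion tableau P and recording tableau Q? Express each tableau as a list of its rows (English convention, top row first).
Insert each entry of the permutation into P by Schensted row insertion, recording in Q the position of each new cell.

Insert 9: appended to row 1. P = [[9]].
Insert 2: 2 bumps 9 from row 1; 9 starts row 2. P = [[2], [9]].
Insert 5: appended to row 1. P = [[2, 5], [9]].
Insert 1: 1 bumps 2 from row 1; 2 bumps 9 from row 2; 9 starts row 3. P = [[1, 5], [2], [9]].
Insert 8: appended to row 1. P = [[1, 5, 8], [2], [9]].
Insert 7: 7 bumps 8 from row 1; 8 appends to row 2. P = [[1, 5, 7], [2, 8], [9]].
Insert 6: 6 bumps 7 from row 1; 7 bumps 8 from row 2; 8 bumps 9 from row 3; 9 starts row 4. P = [[1, 5, 6], [2, 7], [8], [9]].
Insert 4: 4 bumps 5 from row 1; 5 bumps 7 from row 2; 7 bumps 8 from row 3; 8 bumps 9 from row 4; 9 starts row 5. P = [[1, 4, 6], [2, 5], [7], [8], [9]].
Insert 10: appended to row 1. P = [[1, 4, 6, 10], [2, 5], [7], [8], [9]].
Insert 3: 3 bumps 4 from row 1; 4 bumps 5 from row 2; 5 bumps 7 from row 3; 7 bumps 8 from row 4; 8 bumps 9 from row 5; 9 starts row 6. P = [[1, 3, 6, 10], [2, 4], [5], [7], [8], [9]].

So P = [[1, 3, 6, 10], [2, 4], [5], [7], [8], [9]], Q = [[1, 3, 5, 9], [2, 6], [4], [7], [8], [10]].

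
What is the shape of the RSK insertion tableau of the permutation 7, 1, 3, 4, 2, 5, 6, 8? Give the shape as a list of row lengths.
Row-insert each entry into an empty tableau.

After inserting 7: P = [[7]].
After inserting 1: P = [[1], [7]].
After inserting 3: P = [[1, 3], [7]].
After inserting 4: P = [[1, 3, 4], [7]].
After inserting 2: P = [[1, 2, 4], [3], [7]].
After inserting 5: P = [[1, 2, 4, 5], [3], [7]].
After inserting 6: P = [[1, 2, 4, 5, 6], [3], [7]].
After inserting 8: P = [[1, 2, 4, 5, 6, 8], [3], [7]].

The final insertion tableau P = [[1, 2, 4, 5, 6, 8], [3], [7]] has shape [6, 1, 1].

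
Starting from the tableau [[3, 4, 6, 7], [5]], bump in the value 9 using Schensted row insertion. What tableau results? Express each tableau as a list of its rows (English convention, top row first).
[[3, 4, 6, 7, 9], [5]]

9 is larger than every entry of row 1, so it is appended to row 1. The new tableau is [[3, 4, 6, 7, 9], [5]].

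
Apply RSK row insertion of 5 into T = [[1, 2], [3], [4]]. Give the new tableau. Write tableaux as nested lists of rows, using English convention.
[[1, 2, 5], [3], [4]]

5 is larger than every entry of row 1, so it is appended to row 1. The new tableau is [[1, 2, 5], [3], [4]].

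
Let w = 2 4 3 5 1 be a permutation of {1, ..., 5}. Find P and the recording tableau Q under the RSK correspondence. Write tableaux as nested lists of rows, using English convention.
P = [[1, 3, 5], [2], [4]], Q = [[1, 2, 4], [3], [5]]

Insert each entry of the permutation into P by Schensted row insertion, recording in Q the position of each new cell.

Insert 2: appended to row 1. P = [[2]].
Insert 4: appended to row 1. P = [[2, 4]].
Insert 3: 3 bumps 4 from row 1; 4 starts row 2. P = [[2, 3], [4]].
Insert 5: appended to row 1. P = [[2, 3, 5], [4]].
Insert 1: 1 bumps 2 from row 1; 2 bumps 4 from row 2; 4 starts row 3. P = [[1, 3, 5], [2], [4]].

So P = [[1, 3, 5], [2], [4]], Q = [[1, 2, 4], [3], [5]].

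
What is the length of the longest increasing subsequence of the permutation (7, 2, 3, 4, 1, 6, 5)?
4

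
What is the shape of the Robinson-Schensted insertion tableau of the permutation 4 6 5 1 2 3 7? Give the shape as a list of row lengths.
[4, 2, 1]

Row-insert each entry into an empty tableau.

After inserting 4: P = [[4]].
After inserting 6: P = [[4, 6]].
After inserting 5: P = [[4, 5], [6]].
After inserting 1: P = [[1, 5], [4], [6]].
After inserting 2: P = [[1, 2], [4, 5], [6]].
After inserting 3: P = [[1, 2, 3], [4, 5], [6]].
After inserting 7: P = [[1, 2, 3, 7], [4, 5], [6]].

The final insertion tableau P = [[1, 2, 3, 7], [4, 5], [6]] has shape [4, 2, 1].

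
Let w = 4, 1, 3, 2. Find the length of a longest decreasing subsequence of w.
3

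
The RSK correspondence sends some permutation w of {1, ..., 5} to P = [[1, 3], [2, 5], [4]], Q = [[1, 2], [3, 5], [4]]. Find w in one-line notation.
Reverse the RSK construction: for i from n down to 1, find the cell of Q containing i, remove the entry at that cell from P, and reverse-bump it up through P; the value ejected from row 1 is w(i).

Step i=5: Q has 5 at row 2, column 2; remove 5 from row 2 of P and reverse-bump: 5 enters row 1 and ejects 3. So w(5) = 3. P is now [[1, 5], [2], [4]].
Step i=4: Q has 4 at row 3, column 1; remove 4 from row 3 of P and reverse-bump: 4 enters row 2 and ejects 2; 2 enters row 1 and ejects 1. So w(4) = 1. P is now [[2, 5], [4]].
Step i=3: Q has 3 at row 2, column 1; remove 4 from row 2 of P and reverse-bump: 4 enters row 1 and ejects 2. So w(3) = 2. P is now [[4, 5]].
Step i=2: Q has 2 at row 1, column 2; remove that cell from P, ejecting 5. So w(2) = 5. P is now [[4]].
Step i=1: Q has 1 at row 1, column 1; remove that cell from P, ejecting 4. So w(1) = 4. P is now [].

So w = 4 5 2 1 3.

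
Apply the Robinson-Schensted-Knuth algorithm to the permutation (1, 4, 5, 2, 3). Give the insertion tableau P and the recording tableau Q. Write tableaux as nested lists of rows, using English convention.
P = [[1, 2, 3], [4, 5]], Q = [[1, 2, 3], [4, 5]]

Insert each entry of the permutation into P by Schensted row insertion, recording in Q the position of each new cell.

Insert 1: appended to row 1. P = [[1]], Q = [[1]].
Insert 4: appended to row 1. P = [[1, 4]], Q = [[1, 2]].
Insert 5: appended to row 1. P = [[1, 4, 5]], Q = [[1, 2, 3]].
Insert 2: 2 bumps 4 from row 1; 4 starts row 2. P = [[1, 2, 5], [4]], Q = [[1, 2, 3], [4]].
Insert 3: 3 bumps 5 from row 1; 5 appends to row 2. P = [[1, 2, 3], [4, 5]], Q = [[1, 2, 3], [4, 5]].

So P = [[1, 2, 3], [4, 5]], Q = [[1, 2, 3], [4, 5]].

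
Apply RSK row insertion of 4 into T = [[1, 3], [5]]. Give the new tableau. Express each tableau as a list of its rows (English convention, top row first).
[[1, 3, 4], [5]]

4 is larger than every entry of row 1, so it is appended to row 1. The new tableau is [[1, 3, 4], [5]].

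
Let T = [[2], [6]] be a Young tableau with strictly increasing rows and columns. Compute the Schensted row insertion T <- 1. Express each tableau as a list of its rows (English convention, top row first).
[[1], [2], [6]]

In row 1, 1 replaces 2 (the leftmost entry greater than 1); 2 is bumped to row 2. In row 2, 2 replaces 6 (the leftmost entry greater than 2); 6 is bumped to row 3. 6 starts a new row 3. The new tableau is [[1], [2], [6]].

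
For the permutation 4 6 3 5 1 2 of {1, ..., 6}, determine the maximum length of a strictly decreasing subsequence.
3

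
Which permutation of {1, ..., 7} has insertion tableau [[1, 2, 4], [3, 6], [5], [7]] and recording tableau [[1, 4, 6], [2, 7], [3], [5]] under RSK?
Reverse the RSK construction: for i from n down to 1, find the cell of Q containing i, remove the entry at that cell from P, and reverse-bump it up through P; the value ejected from row 1 is w(i).

Step i=7: Q has 7 at row 2, column 2; remove 6 from row 2 of P and reverse-bump: 6 enters row 1 and ejects 4. So w(7) = 4. P is now [[1, 2, 6], [3], [5], [7]].
Step i=6: Q has 6 at row 1, column 3; remove that cell from P, ejecting 6. So w(6) = 6. P is now [[1, 2], [3], [5], [7]].
Step i=5: Q has 5 at row 4, column 1; remove 7 from row 4 of P and reverse-bump: 7 enters row 3 and ejects 5; 5 enters row 2 and ejects 3; 3 enters row 1 and ejects 2. So w(5) = 2. P is now [[1, 3], [5], [7]].
Step i=4: Q has 4 at row 1, column 2; remove that cell from P, ejecting 3. So w(4) = 3. P is now [[1], [5], [7]].
Step i=3: Q has 3 at row 3, column 1; remove 7 from row 3 of P and reverse-bump: 7 enters row 2 and ejects 5; 5 enters row 1 and ejects 1. So w(3) = 1. P is now [[5], [7]].
Step i=2: Q has 2 at row 2, column 1; remove 7 from row 2 of P and reverse-bump: 7 enters row 1 and ejects 5. So w(2) = 5. P is now [[7]].
Step i=1: Q has 1 at row 1, column 1; remove that cell from P, ejecting 7. So w(1) = 7. P is now [].

So w = 7 5 1 3 2 6 4.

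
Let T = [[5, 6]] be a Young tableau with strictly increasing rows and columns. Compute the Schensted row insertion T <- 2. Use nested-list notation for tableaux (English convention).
In row 1, 2 replaces 5 (the leftmost entry greater than 2); 5 is bumped to row 2. 5 starts a new row 2. The new tableau is [[2, 6], [5]].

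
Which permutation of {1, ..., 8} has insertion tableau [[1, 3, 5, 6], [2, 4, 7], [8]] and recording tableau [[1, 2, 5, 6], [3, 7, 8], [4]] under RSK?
2 8 4 1 5 7 3 6

Reverse the RSK construction: for i from n down to 1, find the cell of Q containing i, remove the entry at that cell from P, and reverse-bump it up through P; the value ejected from row 1 is w(i).

Step i=8: Q has 8 at row 2, column 3; remove 7 from row 2 of P and reverse-bump: 7 enters row 1 and ejects 6. So w(8) = 6. P is now [[1, 3, 5, 7], [2, 4], [8]].
Step i=7: Q has 7 at row 2, column 2; remove 4 from row 2 of P and reverse-bump: 4 enters row 1 and ejects 3. So w(7) = 3. P is now [[1, 4, 5, 7], [2], [8]].
Step i=6: Q has 6 at row 1, column 4; remove that cell from P, ejecting 7. So w(6) = 7. P is now [[1, 4, 5], [2], [8]].
Step i=5: Q has 5 at row 1, column 3; remove that cell from P, ejecting 5. So w(5) = 5. P is now [[1, 4], [2], [8]].
Step i=4: Q has 4 at row 3, column 1; remove 8 from row 3 of P and reverse-bump: 8 enters row 2 and ejects 2; 2 enters row 1 and ejects 1. So w(4) = 1. P is now [[2, 4], [8]].
Step i=3: Q has 3 at row 2, column 1; remove 8 from row 2 of P and reverse-bump: 8 enters row 1 and ejects 4. So w(3) = 4. P is now [[2, 8]].
Step i=2: Q has 2 at row 1, column 2; remove that cell from P, ejecting 8. So w(2) = 8. P is now [[2]].
Step i=1: Q has 1 at row 1, column 1; remove that cell from P, ejecting 2. So w(1) = 2. P is now [].

So w = 2 8 4 1 5 7 3 6.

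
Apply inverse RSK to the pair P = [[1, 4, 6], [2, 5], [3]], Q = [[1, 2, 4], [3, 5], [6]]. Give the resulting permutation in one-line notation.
3 5 2 6 4 1

Reverse the RSK construction: for i from n down to 1, find the cell of Q containing i, remove the entry at that cell from P, and reverse-bump it up through P; the value ejected from row 1 is w(i).

Step i=6: Q has 6 at row 3, column 1; remove 3 from row 3 of P and reverse-bump: 3 enters row 2 and ejects 2; 2 enters row 1 and ejects 1. So w(6) = 1. P is now [[2, 4, 6], [3, 5]].
Step i=5: Q has 5 at row 2, column 2; remove 5 from row 2 of P and reverse-bump: 5 enters row 1 and ejects 4. So w(5) = 4. P is now [[2, 5, 6], [3]].
Step i=4: Q has 4 at row 1, column 3; remove that cell from P, ejecting 6. So w(4) = 6. P is now [[2, 5], [3]].
Step i=3: Q has 3 at row 2, column 1; remove 3 from row 2 of P and reverse-bump: 3 enters row 1 and ejects 2. So w(3) = 2. P is now [[3, 5]].
Step i=2: Q has 2 at row 1, column 2; remove that cell from P, ejecting 5. So w(2) = 5. P is now [[3]].
Step i=1: Q has 1 at row 1, column 1; remove that cell from P, ejecting 3. So w(1) = 3. P is now [].

So w = 3 5 2 6 4 1.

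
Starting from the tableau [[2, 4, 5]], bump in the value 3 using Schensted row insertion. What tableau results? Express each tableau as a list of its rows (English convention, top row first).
[[2, 3, 5], [4]]

In row 1, 3 replaces 4 (the leftmost entry greater than 3); 4 is bumped to row 2. 4 starts a new row 2. The new tableau is [[2, 3, 5], [4]].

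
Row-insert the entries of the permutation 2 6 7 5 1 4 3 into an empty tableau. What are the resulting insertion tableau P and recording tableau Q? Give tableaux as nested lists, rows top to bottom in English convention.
P = [[1, 3, 7], [2, 4], [5], [6]], Q = [[1, 2, 3], [4, 6], [5], [7]]

Insert each entry of the permutation into P by Schensted row insertion, recording in Q the position of each new cell.

After inserting 2: P = [[2]].
After inserting 6: P = [[2, 6]].
After inserting 7: P = [[2, 6, 7]].
After inserting 5: P = [[2, 5, 7], [6]].
After inserting 1: P = [[1, 5, 7], [2], [6]].
After inserting 4: P = [[1, 4, 7], [2, 5], [6]].
After inserting 3: P = [[1, 3, 7], [2, 4], [5], [6]].

So P = [[1, 3, 7], [2, 4], [5], [6]], Q = [[1, 2, 3], [4, 6], [5], [7]].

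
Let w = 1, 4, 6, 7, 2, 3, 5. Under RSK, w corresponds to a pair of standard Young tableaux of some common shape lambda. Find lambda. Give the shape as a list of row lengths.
[4, 3]

RSK row insertion gives P = [[1, 2, 3, 5], [4, 6, 7]], which has shape [4, 3].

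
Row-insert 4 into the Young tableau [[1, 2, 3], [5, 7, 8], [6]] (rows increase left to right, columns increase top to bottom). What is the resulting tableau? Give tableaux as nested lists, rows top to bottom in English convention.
4 is larger than every entry of row 1, so it is appended to row 1. The new tableau is [[1, 2, 3, 4], [5, 7, 8], [6]].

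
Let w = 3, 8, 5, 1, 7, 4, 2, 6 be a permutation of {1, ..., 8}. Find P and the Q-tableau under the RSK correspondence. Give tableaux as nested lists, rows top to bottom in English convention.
Insert each entry of the permutation into P by Schensted row insertion, recording in Q the position of each new cell.

Insert 3: appended to row 1. P = [[3]].
Insert 8: appended to row 1. P = [[3, 8]].
Insert 5: 5 bumps 8 from row 1; 8 starts row 2. P = [[3, 5], [8]].
Insert 1: 1 bumps 3 from row 1; 3 bumps 8 from row 2; 8 starts row 3. P = [[1, 5], [3], [8]].
Insert 7: appended to row 1. P = [[1, 5, 7], [3], [8]].
Insert 4: 4 bumps 5 from row 1; 5 appends to row 2. P = [[1, 4, 7], [3, 5], [8]].
Insert 2: 2 bumps 4 from row 1; 4 bumps 5 from row 2; 5 bumps 8 from row 3; 8 starts row 4. P = [[1, 2, 7], [3, 4], [5], [8]].
Insert 6: 6 bumps 7 from row 1; 7 appends to row 2. P = [[1, 2, 6], [3, 4, 7], [5], [8]].

So P = [[1, 2, 6], [3, 4, 7], [5], [8]], Q = [[1, 2, 5], [3, 6, 8], [4], [7]].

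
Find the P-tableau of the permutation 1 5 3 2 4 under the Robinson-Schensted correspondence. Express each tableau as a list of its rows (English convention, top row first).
After inserting 1: P = [[1]].
After inserting 5: P = [[1, 5]].
After inserting 3: P = [[1, 3], [5]].
After inserting 2: P = [[1, 2], [3], [5]].
After inserting 4: P = [[1, 2, 4], [3], [5]].

So P = [[1, 2, 4], [3], [5]].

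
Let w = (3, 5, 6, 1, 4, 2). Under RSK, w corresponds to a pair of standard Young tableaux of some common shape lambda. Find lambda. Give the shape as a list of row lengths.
[3, 2, 1]

Row-insert each entry into an empty tableau.

After inserting 3: P = [[3]].
After inserting 5: P = [[3, 5]].
After inserting 6: P = [[3, 5, 6]].
After inserting 1: P = [[1, 5, 6], [3]].
After inserting 4: P = [[1, 4, 6], [3, 5]].
After inserting 2: P = [[1, 2, 6], [3, 4], [5]].

The final insertion tableau P = [[1, 2, 6], [3, 4], [5]] has shape [3, 2, 1].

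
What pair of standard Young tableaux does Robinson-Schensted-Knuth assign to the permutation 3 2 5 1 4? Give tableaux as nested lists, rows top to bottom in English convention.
P = [[1, 4], [2, 5], [3]], Q = [[1, 3], [2, 5], [4]]

Insert each entry of the permutation into P by Schensted row insertion, recording in Q the position of each new cell.

Insert 3: appended to row 1. P = [[3]].
Insert 2: 2 bumps 3 from row 1; 3 starts row 2. P = [[2], [3]].
Insert 5: appended to row 1. P = [[2, 5], [3]].
Insert 1: 1 bumps 2 from row 1; 2 bumps 3 from row 2; 3 starts row 3. P = [[1, 5], [2], [3]].
Insert 4: 4 bumps 5 from row 1; 5 appends to row 2. P = [[1, 4], [2, 5], [3]].

So P = [[1, 4], [2, 5], [3]], Q = [[1, 3], [2, 5], [4]].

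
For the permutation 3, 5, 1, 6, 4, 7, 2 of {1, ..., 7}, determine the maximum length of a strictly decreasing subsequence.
3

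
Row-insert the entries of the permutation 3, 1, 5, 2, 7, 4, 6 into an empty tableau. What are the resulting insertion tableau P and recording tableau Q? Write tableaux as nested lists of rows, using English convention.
P = [[1, 2, 4, 6], [3, 5, 7]], Q = [[1, 3, 5, 7], [2, 4, 6]]

Insert each entry of the permutation into P by Schensted row insertion, recording in Q the position of each new cell.

Insert 3: appended to row 1. P = [[3]].
Insert 1: 1 bumps 3 from row 1; 3 starts row 2. P = [[1], [3]].
Insert 5: appended to row 1. P = [[1, 5], [3]].
Insert 2: 2 bumps 5 from row 1; 5 appends to row 2. P = [[1, 2], [3, 5]].
Insert 7: appended to row 1. P = [[1, 2, 7], [3, 5]].
Insert 4: 4 bumps 7 from row 1; 7 appends to row 2. P = [[1, 2, 4], [3, 5, 7]].
Insert 6: appended to row 1. P = [[1, 2, 4, 6], [3, 5, 7]].

So P = [[1, 2, 4, 6], [3, 5, 7]], Q = [[1, 3, 5, 7], [2, 4, 6]].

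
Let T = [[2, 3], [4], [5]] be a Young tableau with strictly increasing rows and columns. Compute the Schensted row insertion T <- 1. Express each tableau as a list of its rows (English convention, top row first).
[[1, 3], [2], [4], [5]]

In row 1, 1 replaces 2 (the leftmost entry greater than 1); 2 is bumped to row 2. In row 2, 2 replaces 4 (the leftmost entry greater than 2); 4 is bumped to row 3. In row 3, 4 replaces 5 (the leftmost entry greater than 4); 5 is bumped to row 4. 5 starts a new row 4. The new tableau is [[1, 3], [2], [4], [5]].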